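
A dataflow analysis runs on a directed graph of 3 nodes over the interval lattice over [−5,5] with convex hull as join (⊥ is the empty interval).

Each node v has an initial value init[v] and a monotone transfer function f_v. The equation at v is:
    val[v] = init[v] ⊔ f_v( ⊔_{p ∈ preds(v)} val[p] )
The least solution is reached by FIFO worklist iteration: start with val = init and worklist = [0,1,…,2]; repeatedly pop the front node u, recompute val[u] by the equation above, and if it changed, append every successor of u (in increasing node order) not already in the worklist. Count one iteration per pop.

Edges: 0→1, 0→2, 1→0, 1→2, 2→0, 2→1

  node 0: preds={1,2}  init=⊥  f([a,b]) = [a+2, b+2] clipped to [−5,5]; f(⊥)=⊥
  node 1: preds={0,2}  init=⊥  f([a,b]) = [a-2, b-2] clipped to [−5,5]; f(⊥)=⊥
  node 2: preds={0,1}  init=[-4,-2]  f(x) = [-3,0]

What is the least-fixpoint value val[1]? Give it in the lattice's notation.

[-5,0]

Worklist (7 pops):
  #1 pop 0: in=[-4,-2] → [-2,0] (was ⊥); enqueue []
  #2 pop 1: in=[-4,0] → [-5,-2] (was ⊥); enqueue [0]
  #3 pop 2: in=[-5,0] → [-4,0] (was [-4,-2]); enqueue [1]
  #4 pop 0: in=[-5,0] → [-3,2] (was [-2,0]); enqueue [2]
  #5 pop 1: in=[-4,2] → [-5,0] (was [-5,-2]); enqueue [0]
  #6 pop 2: in=[-5,2] → [-4,0] (no change)
  #7 pop 0: in=[-5,0] → [-3,2] (no change)

Fixpoint:
  val[0] = [-3,2]
  val[1] = [-5,0]
  val[2] = [-4,0]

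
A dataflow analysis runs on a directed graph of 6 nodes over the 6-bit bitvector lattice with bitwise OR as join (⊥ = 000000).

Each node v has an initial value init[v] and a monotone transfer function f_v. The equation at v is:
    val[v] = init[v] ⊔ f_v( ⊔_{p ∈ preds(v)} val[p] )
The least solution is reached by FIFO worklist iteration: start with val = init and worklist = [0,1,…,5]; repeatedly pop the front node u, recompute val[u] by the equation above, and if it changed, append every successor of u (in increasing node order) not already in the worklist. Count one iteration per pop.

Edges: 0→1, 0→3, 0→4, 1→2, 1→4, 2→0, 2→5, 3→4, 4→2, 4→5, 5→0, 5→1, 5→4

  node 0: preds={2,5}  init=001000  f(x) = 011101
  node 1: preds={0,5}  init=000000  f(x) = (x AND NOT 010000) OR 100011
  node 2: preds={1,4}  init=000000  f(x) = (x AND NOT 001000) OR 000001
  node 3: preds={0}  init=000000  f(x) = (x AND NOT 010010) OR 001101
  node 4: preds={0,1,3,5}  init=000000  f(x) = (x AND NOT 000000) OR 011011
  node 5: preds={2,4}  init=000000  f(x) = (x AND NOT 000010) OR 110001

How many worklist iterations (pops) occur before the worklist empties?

12

Iteration log — 12 steps:
  step 1. node 0  ⊔preds=000000  new=011101  old=001000  +wl: 
  step 2. node 1  ⊔preds=011101  new=101111  old=000000  +wl: 
  step 3. node 2  ⊔preds=101111  new=100111  old=000000  +wl: 0
  step 4. node 3  ⊔preds=011101  new=001101  old=000000  +wl: 
  step 5. node 4  ⊔preds=111111  new=111111  old=000000  +wl: 2
  step 6. node 5  ⊔preds=111111  new=111101  old=000000  +wl: 1,4
  step 7. node 0  ⊔preds=111111  new=011101  stable
  step 8. node 2  ⊔preds=111111  new=110111  old=100111  +wl: 0,5
  step 9. node 1  ⊔preds=111101  new=101111  stable
  step 10. node 4  ⊔preds=111111  new=111111  stable
  step 11. node 0  ⊔preds=111111  new=011101  stable
  step 12. node 5  ⊔preds=111111  new=111101  stable

Least fixpoint reached:
  node 0: 011101
  node 1: 101111
  node 2: 110111
  node 3: 001101
  node 4: 111111
  node 5: 111101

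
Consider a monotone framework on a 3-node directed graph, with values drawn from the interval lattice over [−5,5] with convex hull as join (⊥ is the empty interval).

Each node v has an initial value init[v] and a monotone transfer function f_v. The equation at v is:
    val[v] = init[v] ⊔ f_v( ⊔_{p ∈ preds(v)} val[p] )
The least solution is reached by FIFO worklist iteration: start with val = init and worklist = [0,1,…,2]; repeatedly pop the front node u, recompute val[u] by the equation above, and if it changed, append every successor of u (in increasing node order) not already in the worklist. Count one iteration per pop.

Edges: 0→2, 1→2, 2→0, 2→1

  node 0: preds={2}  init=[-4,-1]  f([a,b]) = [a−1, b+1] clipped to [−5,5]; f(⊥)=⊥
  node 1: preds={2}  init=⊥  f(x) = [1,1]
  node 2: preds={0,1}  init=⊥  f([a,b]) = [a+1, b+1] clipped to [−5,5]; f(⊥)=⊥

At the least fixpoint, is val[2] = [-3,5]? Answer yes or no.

Worklist (11 pops):
  #1 pop 0: in=⊥ → [-4,-1] (no change)
  #2 pop 1: in=⊥ → [1,1] (was ⊥); enqueue []
  #3 pop 2: in=[-4,1] → [-3,2] (was ⊥); enqueue [0,1]
  #4 pop 0: in=[-3,2] → [-4,3] (was [-4,-1]); enqueue [2]
  #5 pop 1: in=[-3,2] → [1,1] (no change)
  #6 pop 2: in=[-4,3] → [-3,4] (was [-3,2]); enqueue [0,1]
  #7 pop 0: in=[-3,4] → [-4,5] (was [-4,3]); enqueue [2]
  #8 pop 1: in=[-3,4] → [1,1] (no change)
  #9 pop 2: in=[-4,5] → [-3,5] (was [-3,4]); enqueue [0,1]
  #10 pop 0: in=[-3,5] → [-4,5] (no change)
  #11 pop 1: in=[-3,5] → [1,1] (no change)

Fixpoint:
  val[0] = [-4,5]
  val[1] = [1,1]
  val[2] = [-3,5]

yes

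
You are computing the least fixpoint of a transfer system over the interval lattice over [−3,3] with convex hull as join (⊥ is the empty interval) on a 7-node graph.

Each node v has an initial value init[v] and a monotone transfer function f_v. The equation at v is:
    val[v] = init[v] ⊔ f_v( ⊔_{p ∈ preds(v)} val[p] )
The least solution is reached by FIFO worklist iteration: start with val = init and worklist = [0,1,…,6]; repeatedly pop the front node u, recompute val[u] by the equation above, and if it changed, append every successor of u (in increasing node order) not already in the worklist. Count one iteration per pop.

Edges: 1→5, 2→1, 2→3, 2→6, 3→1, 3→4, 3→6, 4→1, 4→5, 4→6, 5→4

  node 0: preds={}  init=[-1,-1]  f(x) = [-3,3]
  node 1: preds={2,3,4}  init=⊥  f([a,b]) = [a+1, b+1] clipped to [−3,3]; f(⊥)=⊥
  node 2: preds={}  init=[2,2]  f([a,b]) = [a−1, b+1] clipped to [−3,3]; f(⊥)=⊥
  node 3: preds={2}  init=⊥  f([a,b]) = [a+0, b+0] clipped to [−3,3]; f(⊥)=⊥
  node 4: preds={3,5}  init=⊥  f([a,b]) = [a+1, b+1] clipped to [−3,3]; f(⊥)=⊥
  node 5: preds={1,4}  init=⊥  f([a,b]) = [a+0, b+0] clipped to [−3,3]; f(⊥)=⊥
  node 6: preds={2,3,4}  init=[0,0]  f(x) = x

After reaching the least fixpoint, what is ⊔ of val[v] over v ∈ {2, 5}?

[2,3]

Iteration log — 9 steps:
  step 1. node 0  ⊔preds=⊥  new=[-3,3]  old=[-1,-1]  +wl: 
  step 2. node 1  ⊔preds=[2,2]  new=[3,3]  old=⊥  +wl: 
  step 3. node 2  ⊔preds=⊥  new=[2,2]  stable
  step 4. node 3  ⊔preds=[2,2]  new=[2,2]  old=⊥  +wl: 1
  step 5. node 4  ⊔preds=[2,2]  new=[3,3]  old=⊥  +wl: 
  step 6. node 5  ⊔preds=[3,3]  new=[3,3]  old=⊥  +wl: 4
  step 7. node 6  ⊔preds=[2,3]  new=[0,3]  old=[0,0]  +wl: 
  step 8. node 1  ⊔preds=[2,3]  new=[3,3]  stable
  step 9. node 4  ⊔preds=[2,3]  new=[3,3]  stable

Least fixpoint reached:
  node 0: [-3,3]
  node 1: [3,3]
  node 2: [2,2]
  node 3: [2,2]
  node 4: [3,3]
  node 5: [3,3]
  node 6: [0,3]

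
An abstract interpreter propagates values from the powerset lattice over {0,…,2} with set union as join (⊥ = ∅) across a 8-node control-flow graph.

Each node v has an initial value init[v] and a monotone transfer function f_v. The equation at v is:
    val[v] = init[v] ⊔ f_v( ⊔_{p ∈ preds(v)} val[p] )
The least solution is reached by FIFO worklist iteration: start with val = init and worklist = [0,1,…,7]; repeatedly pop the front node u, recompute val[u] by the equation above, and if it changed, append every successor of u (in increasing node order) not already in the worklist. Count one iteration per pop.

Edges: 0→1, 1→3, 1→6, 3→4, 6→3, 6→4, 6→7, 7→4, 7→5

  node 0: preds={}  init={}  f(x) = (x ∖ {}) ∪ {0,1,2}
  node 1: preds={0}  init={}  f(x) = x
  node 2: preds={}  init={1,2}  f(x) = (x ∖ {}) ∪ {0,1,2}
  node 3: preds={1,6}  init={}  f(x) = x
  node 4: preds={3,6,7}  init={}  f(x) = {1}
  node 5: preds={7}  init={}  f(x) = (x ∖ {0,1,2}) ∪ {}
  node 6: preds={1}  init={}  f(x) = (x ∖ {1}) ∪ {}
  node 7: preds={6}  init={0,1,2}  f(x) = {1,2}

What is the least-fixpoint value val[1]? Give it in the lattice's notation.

Trace (10 dequeues):
  [1] u=0 | in {} | out {0,1,2} | prev {} | push {}
  [2] u=1 | in {0,1,2} | out {0,1,2} | prev {} | push {}
  [3] u=2 | in {} | out {0,1,2} | prev {1,2} | push {}
  [4] u=3 | in {0,1,2} | out {0,1,2} | prev {} | push {}
  [5] u=4 | in {0,1,2} | out {1} | prev {} | push {}
  [6] u=5 | in {0,1,2} | out {} | ==
  [7] u=6 | in {0,1,2} | out {0,2} | prev {} | push {3,4}
  [8] u=7 | in {0,2} | out {0,1,2} | ==
  [9] u=3 | in {0,1,2} | out {0,1,2} | ==
  [10] u=4 | in {0,1,2} | out {1} | ==

Converged values:
  [0] {0,1,2}
  [1] {0,1,2}
  [2] {0,1,2}
  [3] {0,1,2}
  [4] {1}
  [5] {}
  [6] {0,2}
  [7] {0,1,2}

{0,1,2}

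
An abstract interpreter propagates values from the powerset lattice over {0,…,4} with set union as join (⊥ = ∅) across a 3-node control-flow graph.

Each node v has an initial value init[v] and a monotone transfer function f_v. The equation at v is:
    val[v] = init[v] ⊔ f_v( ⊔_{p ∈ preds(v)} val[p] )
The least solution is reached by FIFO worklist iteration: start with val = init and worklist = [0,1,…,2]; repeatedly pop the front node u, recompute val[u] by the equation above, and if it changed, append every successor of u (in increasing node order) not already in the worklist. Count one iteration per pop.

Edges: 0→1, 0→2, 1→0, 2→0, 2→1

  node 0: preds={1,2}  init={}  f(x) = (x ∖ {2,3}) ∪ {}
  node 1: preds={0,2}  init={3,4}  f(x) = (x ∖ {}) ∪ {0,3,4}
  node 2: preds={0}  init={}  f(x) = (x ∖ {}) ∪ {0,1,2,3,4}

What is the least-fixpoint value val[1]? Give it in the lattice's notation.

{0,1,2,3,4}

Worklist (7 pops):
  #1 pop 0: in={3,4} → {4} (was {}); enqueue []
  #2 pop 1: in={4} → {0,3,4} (was {3,4}); enqueue [0]
  #3 pop 2: in={4} → {0,1,2,3,4} (was {}); enqueue [1]
  #4 pop 0: in={0,1,2,3,4} → {0,1,4} (was {4}); enqueue [2]
  #5 pop 1: in={0,1,2,3,4} → {0,1,2,3,4} (was {0,3,4}); enqueue [0]
  #6 pop 2: in={0,1,4} → {0,1,2,3,4} (no change)
  #7 pop 0: in={0,1,2,3,4} → {0,1,4} (no change)

Fixpoint:
  val[0] = {0,1,4}
  val[1] = {0,1,2,3,4}
  val[2] = {0,1,2,3,4}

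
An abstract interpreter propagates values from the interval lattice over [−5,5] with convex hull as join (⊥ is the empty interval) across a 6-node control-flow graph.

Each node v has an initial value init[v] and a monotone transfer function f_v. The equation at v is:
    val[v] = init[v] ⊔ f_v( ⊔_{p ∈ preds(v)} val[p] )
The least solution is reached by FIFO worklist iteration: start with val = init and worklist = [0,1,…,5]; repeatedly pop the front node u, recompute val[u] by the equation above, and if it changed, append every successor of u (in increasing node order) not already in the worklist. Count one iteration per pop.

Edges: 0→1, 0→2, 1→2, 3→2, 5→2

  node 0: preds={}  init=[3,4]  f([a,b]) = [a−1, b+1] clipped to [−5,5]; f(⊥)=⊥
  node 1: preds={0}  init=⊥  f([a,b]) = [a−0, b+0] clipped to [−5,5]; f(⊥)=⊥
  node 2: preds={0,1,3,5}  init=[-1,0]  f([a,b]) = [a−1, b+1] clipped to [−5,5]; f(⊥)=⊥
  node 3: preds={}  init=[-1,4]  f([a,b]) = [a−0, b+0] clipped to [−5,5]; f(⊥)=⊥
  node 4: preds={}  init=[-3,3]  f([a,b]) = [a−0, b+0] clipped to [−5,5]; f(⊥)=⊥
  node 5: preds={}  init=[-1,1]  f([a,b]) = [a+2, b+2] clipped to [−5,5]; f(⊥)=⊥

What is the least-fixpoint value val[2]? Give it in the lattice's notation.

[-2,5]

Iteration log — 6 steps:
  step 1. node 0  ⊔preds=⊥  new=[3,4]  stable
  step 2. node 1  ⊔preds=[3,4]  new=[3,4]  old=⊥  +wl: 
  step 3. node 2  ⊔preds=[-1,4]  new=[-2,5]  old=[-1,0]  +wl: 
  step 4. node 3  ⊔preds=⊥  new=[-1,4]  stable
  step 5. node 4  ⊔preds=⊥  new=[-3,3]  stable
  step 6. node 5  ⊔preds=⊥  new=[-1,1]  stable

Least fixpoint reached:
  node 0: [3,4]
  node 1: [3,4]
  node 2: [-2,5]
  node 3: [-1,4]
  node 4: [-3,3]
  node 5: [-1,1]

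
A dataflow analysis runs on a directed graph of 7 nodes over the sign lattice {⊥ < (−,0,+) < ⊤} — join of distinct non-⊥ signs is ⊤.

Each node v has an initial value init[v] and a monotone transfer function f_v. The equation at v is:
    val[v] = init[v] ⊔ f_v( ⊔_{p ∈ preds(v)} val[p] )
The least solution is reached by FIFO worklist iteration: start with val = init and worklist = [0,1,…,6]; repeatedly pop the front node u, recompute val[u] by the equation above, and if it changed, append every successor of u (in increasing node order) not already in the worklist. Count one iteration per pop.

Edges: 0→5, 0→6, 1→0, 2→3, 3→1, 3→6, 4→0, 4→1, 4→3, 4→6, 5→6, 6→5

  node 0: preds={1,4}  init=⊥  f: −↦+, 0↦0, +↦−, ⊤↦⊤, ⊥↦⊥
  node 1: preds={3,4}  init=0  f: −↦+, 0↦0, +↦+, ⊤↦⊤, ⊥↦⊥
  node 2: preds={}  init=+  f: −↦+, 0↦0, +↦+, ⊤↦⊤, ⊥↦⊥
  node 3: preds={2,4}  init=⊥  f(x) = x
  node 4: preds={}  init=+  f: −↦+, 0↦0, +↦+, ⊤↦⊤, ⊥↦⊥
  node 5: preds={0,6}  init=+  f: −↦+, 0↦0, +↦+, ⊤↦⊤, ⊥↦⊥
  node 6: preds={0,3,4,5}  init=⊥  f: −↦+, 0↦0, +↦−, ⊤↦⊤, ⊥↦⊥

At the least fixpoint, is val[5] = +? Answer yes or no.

no

Trace (10 dequeues):
  [1] u=0 | in ⊤ | out ⊤ | prev ⊥ | push {}
  [2] u=1 | in + | out ⊤ | prev 0 | push {0}
  [3] u=2 | in ⊥ | out + | ==
  [4] u=3 | in + | out + | prev ⊥ | push {1}
  [5] u=4 | in ⊥ | out + | ==
  [6] u=5 | in ⊤ | out ⊤ | prev + | push {}
  [7] u=6 | in ⊤ | out ⊤ | prev ⊥ | push {5}
  [8] u=0 | in ⊤ | out ⊤ | ==
  [9] u=1 | in + | out ⊤ | ==
  [10] u=5 | in ⊤ | out ⊤ | ==

Converged values:
  [0] ⊤
  [1] ⊤
  [2] +
  [3] +
  [4] +
  [5] ⊤
  [6] ⊤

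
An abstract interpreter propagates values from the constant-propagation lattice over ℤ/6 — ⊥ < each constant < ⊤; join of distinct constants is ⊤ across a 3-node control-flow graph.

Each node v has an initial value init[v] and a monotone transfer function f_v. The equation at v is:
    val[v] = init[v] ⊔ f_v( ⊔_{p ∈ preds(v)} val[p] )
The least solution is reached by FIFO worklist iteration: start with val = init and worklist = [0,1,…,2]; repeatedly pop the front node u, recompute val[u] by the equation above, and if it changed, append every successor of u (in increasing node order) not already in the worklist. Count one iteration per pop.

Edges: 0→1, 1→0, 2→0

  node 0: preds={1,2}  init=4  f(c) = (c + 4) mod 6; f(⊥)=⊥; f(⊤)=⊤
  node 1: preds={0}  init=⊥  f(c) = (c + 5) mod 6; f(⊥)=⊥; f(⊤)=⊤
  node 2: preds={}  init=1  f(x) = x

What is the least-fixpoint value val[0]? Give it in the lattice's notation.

⊤

Trace (4 dequeues):
  [1] u=0 | in 1 | out ⊤ | prev 4 | push {}
  [2] u=1 | in ⊤ | out ⊤ | prev ⊥ | push {0}
  [3] u=2 | in ⊥ | out 1 | ==
  [4] u=0 | in ⊤ | out ⊤ | ==

Converged values:
  [0] ⊤
  [1] ⊤
  [2] 1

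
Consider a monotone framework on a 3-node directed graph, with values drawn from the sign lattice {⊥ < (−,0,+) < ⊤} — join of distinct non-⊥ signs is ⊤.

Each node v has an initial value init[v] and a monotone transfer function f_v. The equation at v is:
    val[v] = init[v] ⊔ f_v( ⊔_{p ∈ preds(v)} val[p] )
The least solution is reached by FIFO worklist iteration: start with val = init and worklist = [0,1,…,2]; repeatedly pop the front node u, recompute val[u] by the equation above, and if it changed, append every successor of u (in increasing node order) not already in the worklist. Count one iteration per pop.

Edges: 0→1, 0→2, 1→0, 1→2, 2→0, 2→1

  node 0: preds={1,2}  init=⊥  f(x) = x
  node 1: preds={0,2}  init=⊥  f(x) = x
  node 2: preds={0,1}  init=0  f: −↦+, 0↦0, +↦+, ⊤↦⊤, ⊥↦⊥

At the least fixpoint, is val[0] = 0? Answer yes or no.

Iteration log — 4 steps:
  step 1. node 0  ⊔preds=0  new=0  old=⊥  +wl: 
  step 2. node 1  ⊔preds=0  new=0  old=⊥  +wl: 0
  step 3. node 2  ⊔preds=0  new=0  stable
  step 4. node 0  ⊔preds=0  new=0  stable

Least fixpoint reached:
  node 0: 0
  node 1: 0
  node 2: 0

yes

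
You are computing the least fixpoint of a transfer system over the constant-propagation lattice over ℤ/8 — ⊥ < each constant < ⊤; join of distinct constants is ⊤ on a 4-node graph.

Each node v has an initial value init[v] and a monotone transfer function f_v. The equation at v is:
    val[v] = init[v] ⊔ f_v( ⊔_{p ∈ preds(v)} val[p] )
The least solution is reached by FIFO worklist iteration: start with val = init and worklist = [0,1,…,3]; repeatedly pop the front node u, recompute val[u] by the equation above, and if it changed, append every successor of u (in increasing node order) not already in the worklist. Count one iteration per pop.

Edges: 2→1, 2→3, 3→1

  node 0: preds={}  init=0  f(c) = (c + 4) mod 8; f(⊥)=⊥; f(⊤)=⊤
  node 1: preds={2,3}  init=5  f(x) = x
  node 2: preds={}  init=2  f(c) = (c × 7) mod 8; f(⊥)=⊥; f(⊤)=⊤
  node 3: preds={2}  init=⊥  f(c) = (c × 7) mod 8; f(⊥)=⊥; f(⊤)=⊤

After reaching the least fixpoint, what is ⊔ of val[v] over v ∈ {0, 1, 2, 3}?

⊤

Worklist (5 pops):
  #1 pop 0: in=⊥ → 0 (no change)
  #2 pop 1: in=2 → ⊤ (was 5); enqueue []
  #3 pop 2: in=⊥ → 2 (no change)
  #4 pop 3: in=2 → 6 (was ⊥); enqueue [1]
  #5 pop 1: in=⊤ → ⊤ (no change)

Fixpoint:
  val[0] = 0
  val[1] = ⊤
  val[2] = 2
  val[3] = 6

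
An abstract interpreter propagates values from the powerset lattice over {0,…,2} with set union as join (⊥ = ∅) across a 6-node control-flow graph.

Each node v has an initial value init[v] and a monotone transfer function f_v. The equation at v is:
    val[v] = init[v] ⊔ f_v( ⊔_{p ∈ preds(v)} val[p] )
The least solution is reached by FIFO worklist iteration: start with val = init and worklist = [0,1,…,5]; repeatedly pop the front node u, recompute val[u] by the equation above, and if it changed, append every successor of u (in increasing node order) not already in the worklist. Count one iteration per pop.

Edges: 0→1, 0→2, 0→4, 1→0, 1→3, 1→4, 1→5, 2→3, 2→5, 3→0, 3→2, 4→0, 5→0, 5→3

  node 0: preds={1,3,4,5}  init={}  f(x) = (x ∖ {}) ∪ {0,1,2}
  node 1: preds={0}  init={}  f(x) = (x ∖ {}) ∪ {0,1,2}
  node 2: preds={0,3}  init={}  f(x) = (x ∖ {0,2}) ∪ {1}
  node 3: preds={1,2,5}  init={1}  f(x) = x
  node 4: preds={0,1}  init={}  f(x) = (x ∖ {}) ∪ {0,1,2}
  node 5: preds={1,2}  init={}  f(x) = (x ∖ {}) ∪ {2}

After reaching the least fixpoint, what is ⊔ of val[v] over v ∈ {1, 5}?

{0,1,2}

Iteration log — 9 steps:
  step 1. node 0  ⊔preds={1}  new={0,1,2}  old={}  +wl: 
  step 2. node 1  ⊔preds={0,1,2}  new={0,1,2}  old={}  +wl: 0
  step 3. node 2  ⊔preds={0,1,2}  new={1}  old={}  +wl: 
  step 4. node 3  ⊔preds={0,1,2}  new={0,1,2}  old={1}  +wl: 2
  step 5. node 4  ⊔preds={0,1,2}  new={0,1,2}  old={}  +wl: 
  step 6. node 5  ⊔preds={0,1,2}  new={0,1,2}  old={}  +wl: 3
  step 7. node 0  ⊔preds={0,1,2}  new={0,1,2}  stable
  step 8. node 2  ⊔preds={0,1,2}  new={1}  stable
  step 9. node 3  ⊔preds={0,1,2}  new={0,1,2}  stable

Least fixpoint reached:
  node 0: {0,1,2}
  node 1: {0,1,2}
  node 2: {1}
  node 3: {0,1,2}
  node 4: {0,1,2}
  node 5: {0,1,2}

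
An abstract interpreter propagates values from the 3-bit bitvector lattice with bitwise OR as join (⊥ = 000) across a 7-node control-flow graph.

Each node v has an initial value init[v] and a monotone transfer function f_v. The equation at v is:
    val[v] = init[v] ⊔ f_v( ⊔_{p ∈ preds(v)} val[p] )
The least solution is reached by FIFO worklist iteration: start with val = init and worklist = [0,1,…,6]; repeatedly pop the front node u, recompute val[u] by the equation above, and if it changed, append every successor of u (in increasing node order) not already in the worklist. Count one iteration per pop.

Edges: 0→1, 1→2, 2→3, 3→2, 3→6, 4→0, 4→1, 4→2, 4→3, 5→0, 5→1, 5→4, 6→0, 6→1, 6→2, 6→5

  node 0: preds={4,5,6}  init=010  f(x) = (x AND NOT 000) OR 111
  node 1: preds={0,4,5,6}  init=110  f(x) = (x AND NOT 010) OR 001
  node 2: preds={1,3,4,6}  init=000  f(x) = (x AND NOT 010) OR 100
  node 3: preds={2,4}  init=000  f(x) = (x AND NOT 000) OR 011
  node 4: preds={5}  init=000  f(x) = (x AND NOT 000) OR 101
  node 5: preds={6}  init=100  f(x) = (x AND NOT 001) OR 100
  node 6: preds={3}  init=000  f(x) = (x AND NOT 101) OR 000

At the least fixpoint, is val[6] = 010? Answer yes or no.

yes

Trace (19 dequeues):
  [1] u=0 | in 100 | out 111 | prev 010 | push {}
  [2] u=1 | in 111 | out 111 | prev 110 | push {}
  [3] u=2 | in 111 | out 101 | prev 000 | push {}
  [4] u=3 | in 101 | out 111 | prev 000 | push {2}
  [5] u=4 | in 100 | out 101 | prev 000 | push {0,1,3}
  [6] u=5 | in 000 | out 100 | ==
  [7] u=6 | in 111 | out 010 | prev 000 | push {5}
  [8] u=2 | in 111 | out 101 | ==
  [9] u=0 | in 111 | out 111 | ==
  [10] u=1 | in 111 | out 111 | ==
  [11] u=3 | in 101 | out 111 | ==
  [12] u=5 | in 010 | out 110 | prev 100 | push {0,1,4}
  [13] u=0 | in 111 | out 111 | ==
  [14] u=1 | in 111 | out 111 | ==
  [15] u=4 | in 110 | out 111 | prev 101 | push {0,1,2,3}
  [16] u=0 | in 111 | out 111 | ==
  [17] u=1 | in 111 | out 111 | ==
  [18] u=2 | in 111 | out 101 | ==
  [19] u=3 | in 111 | out 111 | ==

Converged values:
  [0] 111
  [1] 111
  [2] 101
  [3] 111
  [4] 111
  [5] 110
  [6] 010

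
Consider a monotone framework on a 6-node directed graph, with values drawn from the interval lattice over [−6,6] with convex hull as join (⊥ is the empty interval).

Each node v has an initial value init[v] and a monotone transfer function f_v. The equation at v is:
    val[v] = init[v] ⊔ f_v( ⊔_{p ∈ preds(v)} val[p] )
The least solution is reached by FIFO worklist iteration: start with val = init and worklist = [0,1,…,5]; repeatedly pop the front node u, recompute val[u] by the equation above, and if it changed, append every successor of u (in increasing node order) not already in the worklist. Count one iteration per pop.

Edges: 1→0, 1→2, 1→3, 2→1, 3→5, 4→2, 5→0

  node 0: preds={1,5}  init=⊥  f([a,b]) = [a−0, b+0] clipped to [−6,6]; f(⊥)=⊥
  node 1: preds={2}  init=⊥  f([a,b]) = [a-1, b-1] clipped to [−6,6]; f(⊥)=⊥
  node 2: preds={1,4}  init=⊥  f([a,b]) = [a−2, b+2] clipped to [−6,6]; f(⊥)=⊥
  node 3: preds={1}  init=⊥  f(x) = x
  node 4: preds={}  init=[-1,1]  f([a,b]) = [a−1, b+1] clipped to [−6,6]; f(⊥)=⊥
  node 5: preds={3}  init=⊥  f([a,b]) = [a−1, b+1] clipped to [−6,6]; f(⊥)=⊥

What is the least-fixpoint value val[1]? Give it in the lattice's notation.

[-6,5]

Iteration log — 27 steps:
  step 1. node 0  ⊔preds=⊥  new=⊥  stable
  step 2. node 1  ⊔preds=⊥  new=⊥  stable
  step 3. node 2  ⊔preds=[-1,1]  new=[-3,3]  old=⊥  +wl: 1
  step 4. node 3  ⊔preds=⊥  new=⊥  stable
  step 5. node 4  ⊔preds=⊥  new=[-1,1]  stable
  step 6. node 5  ⊔preds=⊥  new=⊥  stable
  step 7. node 1  ⊔preds=[-3,3]  new=[-4,2]  old=⊥  +wl: 0,2,3
  step 8. node 0  ⊔preds=[-4,2]  new=[-4,2]  old=⊥  +wl: 
  step 9. node 2  ⊔preds=[-4,2]  new=[-6,4]  old=[-3,3]  +wl: 1
  step 10. node 3  ⊔preds=[-4,2]  new=[-4,2]  old=⊥  +wl: 5
  step 11. node 1  ⊔preds=[-6,4]  new=[-6,3]  old=[-4,2]  +wl: 0,2,3
  step 12. node 5  ⊔preds=[-4,2]  new=[-5,3]  old=⊥  +wl: 
  step 13. node 0  ⊔preds=[-6,3]  new=[-6,3]  old=[-4,2]  +wl: 
  step 14. node 2  ⊔preds=[-6,3]  new=[-6,5]  old=[-6,4]  +wl: 1
  step 15. node 3  ⊔preds=[-6,3]  new=[-6,3]  old=[-4,2]  +wl: 5
  step 16. node 1  ⊔preds=[-6,5]  new=[-6,4]  old=[-6,3]  +wl: 0,2,3
  step 17. node 5  ⊔preds=[-6,3]  new=[-6,4]  old=[-5,3]  +wl: 
  step 18. node 0  ⊔preds=[-6,4]  new=[-6,4]  old=[-6,3]  +wl: 
  step 19. node 2  ⊔preds=[-6,4]  new=[-6,6]  old=[-6,5]  +wl: 1
  step 20. node 3  ⊔preds=[-6,4]  new=[-6,4]  old=[-6,3]  +wl: 5
  step 21. node 1  ⊔preds=[-6,6]  new=[-6,5]  old=[-6,4]  +wl: 0,2,3
  step 22. node 5  ⊔preds=[-6,4]  new=[-6,5]  old=[-6,4]  +wl: 
  step 23. node 0  ⊔preds=[-6,5]  new=[-6,5]  old=[-6,4]  +wl: 
  step 24. node 2  ⊔preds=[-6,5]  new=[-6,6]  stable
  step 25. node 3  ⊔preds=[-6,5]  new=[-6,5]  old=[-6,4]  +wl: 5
  step 26. node 5  ⊔preds=[-6,5]  new=[-6,6]  old=[-6,5]  +wl: 0
  step 27. node 0  ⊔preds=[-6,6]  new=[-6,6]  old=[-6,5]  +wl: 

Least fixpoint reached:
  node 0: [-6,6]
  node 1: [-6,5]
  node 2: [-6,6]
  node 3: [-6,5]
  node 4: [-1,1]
  node 5: [-6,6]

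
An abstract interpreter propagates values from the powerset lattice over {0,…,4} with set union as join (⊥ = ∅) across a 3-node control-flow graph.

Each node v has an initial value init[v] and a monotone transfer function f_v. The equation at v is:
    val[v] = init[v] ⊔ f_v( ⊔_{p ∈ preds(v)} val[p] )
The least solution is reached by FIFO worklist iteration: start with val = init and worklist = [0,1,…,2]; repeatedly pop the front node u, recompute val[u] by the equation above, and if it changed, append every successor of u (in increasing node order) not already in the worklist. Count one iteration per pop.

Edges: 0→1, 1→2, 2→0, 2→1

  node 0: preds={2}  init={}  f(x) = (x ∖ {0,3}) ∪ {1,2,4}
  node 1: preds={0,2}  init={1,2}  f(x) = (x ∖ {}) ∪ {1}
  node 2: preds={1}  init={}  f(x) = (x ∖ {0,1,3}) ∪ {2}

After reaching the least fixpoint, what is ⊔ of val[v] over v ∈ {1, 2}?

Trace (5 dequeues):
  [1] u=0 | in {} | out {1,2,4} | prev {} | push {}
  [2] u=1 | in {1,2,4} | out {1,2,4} | prev {1,2} | push {}
  [3] u=2 | in {1,2,4} | out {2,4} | prev {} | push {0,1}
  [4] u=0 | in {2,4} | out {1,2,4} | ==
  [5] u=1 | in {1,2,4} | out {1,2,4} | ==

Converged values:
  [0] {1,2,4}
  [1] {1,2,4}
  [2] {2,4}

{1,2,4}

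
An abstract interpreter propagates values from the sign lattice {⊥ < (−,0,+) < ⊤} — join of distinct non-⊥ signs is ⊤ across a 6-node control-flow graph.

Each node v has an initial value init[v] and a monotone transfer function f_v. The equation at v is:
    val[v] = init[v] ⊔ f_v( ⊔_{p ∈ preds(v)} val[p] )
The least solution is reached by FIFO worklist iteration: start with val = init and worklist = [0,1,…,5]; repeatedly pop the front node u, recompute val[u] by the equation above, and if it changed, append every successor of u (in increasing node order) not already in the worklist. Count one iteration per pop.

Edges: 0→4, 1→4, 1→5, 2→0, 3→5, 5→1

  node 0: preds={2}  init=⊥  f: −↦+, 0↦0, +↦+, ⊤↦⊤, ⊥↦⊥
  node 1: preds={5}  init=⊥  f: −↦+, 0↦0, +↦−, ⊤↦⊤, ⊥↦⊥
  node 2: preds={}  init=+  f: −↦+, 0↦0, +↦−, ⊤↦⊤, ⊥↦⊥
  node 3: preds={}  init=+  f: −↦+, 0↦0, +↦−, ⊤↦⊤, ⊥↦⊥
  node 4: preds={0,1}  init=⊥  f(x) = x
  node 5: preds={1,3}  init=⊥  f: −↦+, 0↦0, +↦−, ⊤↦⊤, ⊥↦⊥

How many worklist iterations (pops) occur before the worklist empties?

9

Iteration log — 9 steps:
  step 1. node 0  ⊔preds=+  new=+  old=⊥  +wl: 
  step 2. node 1  ⊔preds=⊥  new=⊥  stable
  step 3. node 2  ⊔preds=⊥  new=+  stable
  step 4. node 3  ⊔preds=⊥  new=+  stable
  step 5. node 4  ⊔preds=+  new=+  old=⊥  +wl: 
  step 6. node 5  ⊔preds=+  new=−  old=⊥  +wl: 1
  step 7. node 1  ⊔preds=−  new=+  old=⊥  +wl: 4,5
  step 8. node 4  ⊔preds=+  new=+  stable
  step 9. node 5  ⊔preds=+  new=−  stable

Least fixpoint reached:
  node 0: +
  node 1: +
  node 2: +
  node 3: +
  node 4: +
  node 5: −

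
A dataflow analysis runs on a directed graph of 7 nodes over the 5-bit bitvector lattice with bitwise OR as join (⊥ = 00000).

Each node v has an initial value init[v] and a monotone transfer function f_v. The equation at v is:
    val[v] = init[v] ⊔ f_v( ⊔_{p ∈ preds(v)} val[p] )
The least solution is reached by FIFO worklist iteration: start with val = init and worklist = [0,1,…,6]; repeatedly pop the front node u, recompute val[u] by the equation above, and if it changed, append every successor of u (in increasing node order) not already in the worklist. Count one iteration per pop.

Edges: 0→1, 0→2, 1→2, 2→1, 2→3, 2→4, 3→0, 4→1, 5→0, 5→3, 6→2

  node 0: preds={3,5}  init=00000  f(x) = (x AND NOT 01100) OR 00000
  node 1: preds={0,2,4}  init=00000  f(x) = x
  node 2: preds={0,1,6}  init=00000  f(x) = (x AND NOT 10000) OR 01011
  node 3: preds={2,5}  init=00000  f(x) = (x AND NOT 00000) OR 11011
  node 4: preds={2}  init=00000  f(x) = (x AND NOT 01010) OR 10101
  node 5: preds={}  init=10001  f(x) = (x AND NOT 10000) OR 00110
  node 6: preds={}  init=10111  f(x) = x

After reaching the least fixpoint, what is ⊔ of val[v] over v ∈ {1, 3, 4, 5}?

Iteration log — 12 steps:
  step 1. node 0  ⊔preds=10001  new=10001  old=00000  +wl: 
  step 2. node 1  ⊔preds=10001  new=10001  old=00000  +wl: 
  step 3. node 2  ⊔preds=10111  new=01111  old=00000  +wl: 1
  step 4. node 3  ⊔preds=11111  new=11111  old=00000  +wl: 0
  step 5. node 4  ⊔preds=01111  new=10101  old=00000  +wl: 
  step 6. node 5  ⊔preds=00000  new=10111  old=10001  +wl: 3
  step 7. node 6  ⊔preds=00000  new=10111  stable
  step 8. node 1  ⊔preds=11111  new=11111  old=10001  +wl: 2
  step 9. node 0  ⊔preds=11111  new=10011  old=10001  +wl: 1
  step 10. node 3  ⊔preds=11111  new=11111  stable
  step 11. node 2  ⊔preds=11111  new=01111  stable
  step 12. node 1  ⊔preds=11111  new=11111  stable

Least fixpoint reached:
  node 0: 10011
  node 1: 11111
  node 2: 01111
  node 3: 11111
  node 4: 10101
  node 5: 10111
  node 6: 10111

11111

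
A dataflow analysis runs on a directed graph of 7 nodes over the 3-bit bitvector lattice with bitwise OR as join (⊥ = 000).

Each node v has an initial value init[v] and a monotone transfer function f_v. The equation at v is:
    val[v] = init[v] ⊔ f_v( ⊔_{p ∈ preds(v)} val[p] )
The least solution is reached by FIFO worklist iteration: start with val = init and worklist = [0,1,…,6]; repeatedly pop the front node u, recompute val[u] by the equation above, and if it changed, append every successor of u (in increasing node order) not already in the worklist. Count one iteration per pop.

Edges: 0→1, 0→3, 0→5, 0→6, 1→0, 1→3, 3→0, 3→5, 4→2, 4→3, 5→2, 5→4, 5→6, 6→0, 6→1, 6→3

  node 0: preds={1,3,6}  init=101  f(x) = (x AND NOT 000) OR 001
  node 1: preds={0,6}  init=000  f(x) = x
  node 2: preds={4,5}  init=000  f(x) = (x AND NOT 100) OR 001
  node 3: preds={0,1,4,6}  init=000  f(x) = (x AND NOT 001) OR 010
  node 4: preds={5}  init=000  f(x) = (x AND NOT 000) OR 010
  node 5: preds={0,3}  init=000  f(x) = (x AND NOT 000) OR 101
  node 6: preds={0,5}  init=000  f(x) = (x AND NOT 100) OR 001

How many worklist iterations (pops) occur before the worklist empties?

17

Worklist (17 pops):
  #1 pop 0: in=000 → 101 (no change)
  #2 pop 1: in=101 → 101 (was 000); enqueue [0]
  #3 pop 2: in=000 → 001 (was 000); enqueue []
  #4 pop 3: in=101 → 110 (was 000); enqueue []
  #5 pop 4: in=000 → 010 (was 000); enqueue [2,3]
  #6 pop 5: in=111 → 111 (was 000); enqueue [4]
  #7 pop 6: in=111 → 011 (was 000); enqueue [1]
  #8 pop 0: in=111 → 111 (was 101); enqueue [5,6]
  #9 pop 2: in=111 → 011 (was 001); enqueue []
  #10 pop 3: in=111 → 110 (no change)
  #11 pop 4: in=111 → 111 (was 010); enqueue [2,3]
  #12 pop 1: in=111 → 111 (was 101); enqueue [0]
  #13 pop 5: in=111 → 111 (no change)
  #14 pop 6: in=111 → 011 (no change)
  #15 pop 2: in=111 → 011 (no change)
  #16 pop 3: in=111 → 110 (no change)
  #17 pop 0: in=111 → 111 (no change)

Fixpoint:
  val[0] = 111
  val[1] = 111
  val[2] = 011
  val[3] = 110
  val[4] = 111
  val[5] = 111
  val[6] = 011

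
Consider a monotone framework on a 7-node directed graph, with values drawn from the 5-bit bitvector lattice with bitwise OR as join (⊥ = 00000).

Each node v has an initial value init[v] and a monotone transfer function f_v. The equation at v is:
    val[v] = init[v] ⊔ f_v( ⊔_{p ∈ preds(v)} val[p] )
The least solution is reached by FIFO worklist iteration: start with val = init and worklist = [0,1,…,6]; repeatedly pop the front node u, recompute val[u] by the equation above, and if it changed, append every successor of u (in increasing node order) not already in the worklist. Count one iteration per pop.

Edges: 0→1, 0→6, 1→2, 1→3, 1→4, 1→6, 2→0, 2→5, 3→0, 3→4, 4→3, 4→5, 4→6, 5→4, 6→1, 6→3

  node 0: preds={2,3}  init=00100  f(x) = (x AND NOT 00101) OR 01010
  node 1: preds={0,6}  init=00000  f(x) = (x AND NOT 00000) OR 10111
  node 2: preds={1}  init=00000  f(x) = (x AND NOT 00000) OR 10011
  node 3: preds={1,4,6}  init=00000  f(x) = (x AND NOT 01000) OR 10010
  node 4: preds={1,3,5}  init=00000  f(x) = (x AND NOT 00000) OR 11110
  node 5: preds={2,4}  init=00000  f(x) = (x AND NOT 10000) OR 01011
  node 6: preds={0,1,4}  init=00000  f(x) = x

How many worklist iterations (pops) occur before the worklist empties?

Worklist (12 pops):
  #1 pop 0: in=00000 → 01110 (was 00100); enqueue []
  #2 pop 1: in=01110 → 11111 (was 00000); enqueue []
  #3 pop 2: in=11111 → 11111 (was 00000); enqueue [0]
  #4 pop 3: in=11111 → 10111 (was 00000); enqueue []
  #5 pop 4: in=11111 → 11111 (was 00000); enqueue [3]
  #6 pop 5: in=11111 → 01111 (was 00000); enqueue [4]
  #7 pop 6: in=11111 → 11111 (was 00000); enqueue [1]
  #8 pop 0: in=11111 → 11110 (was 01110); enqueue [6]
  #9 pop 3: in=11111 → 10111 (no change)
  #10 pop 4: in=11111 → 11111 (no change)
  #11 pop 1: in=11111 → 11111 (no change)
  #12 pop 6: in=11111 → 11111 (no change)

Fixpoint:
  val[0] = 11110
  val[1] = 11111
  val[2] = 11111
  val[3] = 10111
  val[4] = 11111
  val[5] = 01111
  val[6] = 11111

12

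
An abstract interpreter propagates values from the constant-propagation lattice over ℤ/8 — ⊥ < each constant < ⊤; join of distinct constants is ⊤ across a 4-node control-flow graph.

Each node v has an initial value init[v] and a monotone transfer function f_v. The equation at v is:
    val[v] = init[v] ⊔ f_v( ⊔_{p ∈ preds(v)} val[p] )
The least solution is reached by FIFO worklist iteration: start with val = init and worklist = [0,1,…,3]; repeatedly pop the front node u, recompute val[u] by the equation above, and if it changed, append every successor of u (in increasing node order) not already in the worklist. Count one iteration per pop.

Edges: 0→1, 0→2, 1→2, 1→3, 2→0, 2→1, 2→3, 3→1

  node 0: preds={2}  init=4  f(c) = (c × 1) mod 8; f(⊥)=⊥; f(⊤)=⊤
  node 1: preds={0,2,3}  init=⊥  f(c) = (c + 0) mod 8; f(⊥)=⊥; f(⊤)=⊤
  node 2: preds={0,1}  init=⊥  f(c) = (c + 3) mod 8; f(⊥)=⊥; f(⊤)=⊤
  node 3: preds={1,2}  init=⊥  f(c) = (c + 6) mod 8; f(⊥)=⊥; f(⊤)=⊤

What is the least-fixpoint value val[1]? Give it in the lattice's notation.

⊤

Trace (10 dequeues):
  [1] u=0 | in ⊥ | out 4 | ==
  [2] u=1 | in 4 | out 4 | prev ⊥ | push {}
  [3] u=2 | in 4 | out 7 | prev ⊥ | push {0,1}
  [4] u=3 | in ⊤ | out ⊤ | prev ⊥ | push {}
  [5] u=0 | in 7 | out ⊤ | prev 4 | push {2}
  [6] u=1 | in ⊤ | out ⊤ | prev 4 | push {3}
  [7] u=2 | in ⊤ | out ⊤ | prev 7 | push {0,1}
  [8] u=3 | in ⊤ | out ⊤ | ==
  [9] u=0 | in ⊤ | out ⊤ | ==
  [10] u=1 | in ⊤ | out ⊤ | ==

Converged values:
  [0] ⊤
  [1] ⊤
  [2] ⊤
  [3] ⊤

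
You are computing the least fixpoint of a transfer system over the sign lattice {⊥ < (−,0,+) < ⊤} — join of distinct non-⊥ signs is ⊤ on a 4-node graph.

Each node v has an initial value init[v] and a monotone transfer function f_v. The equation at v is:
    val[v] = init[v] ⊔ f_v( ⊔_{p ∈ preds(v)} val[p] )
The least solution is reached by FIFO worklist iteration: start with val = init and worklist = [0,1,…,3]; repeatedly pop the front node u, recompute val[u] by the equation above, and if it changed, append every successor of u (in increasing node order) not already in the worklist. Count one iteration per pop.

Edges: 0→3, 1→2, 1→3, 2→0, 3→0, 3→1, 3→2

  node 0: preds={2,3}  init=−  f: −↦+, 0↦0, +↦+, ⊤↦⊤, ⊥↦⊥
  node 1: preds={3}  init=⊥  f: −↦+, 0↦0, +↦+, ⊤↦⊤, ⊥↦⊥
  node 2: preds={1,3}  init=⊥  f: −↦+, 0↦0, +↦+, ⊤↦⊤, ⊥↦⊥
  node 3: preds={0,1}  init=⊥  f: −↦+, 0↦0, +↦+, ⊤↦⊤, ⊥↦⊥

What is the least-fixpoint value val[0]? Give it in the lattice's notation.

Trace (13 dequeues):
  [1] u=0 | in ⊥ | out − | ==
  [2] u=1 | in ⊥ | out ⊥ | ==
  [3] u=2 | in ⊥ | out ⊥ | ==
  [4] u=3 | in − | out + | prev ⊥ | push {0,1,2}
  [5] u=0 | in + | out ⊤ | prev − | push {3}
  [6] u=1 | in + | out + | prev ⊥ | push {}
  [7] u=2 | in + | out + | prev ⊥ | push {0}
  [8] u=3 | in ⊤ | out ⊤ | prev + | push {1,2}
  [9] u=0 | in ⊤ | out ⊤ | ==
  [10] u=1 | in ⊤ | out ⊤ | prev + | push {3}
  [11] u=2 | in ⊤ | out ⊤ | prev + | push {0}
  [12] u=3 | in ⊤ | out ⊤ | ==
  [13] u=0 | in ⊤ | out ⊤ | ==

Converged values:
  [0] ⊤
  [1] ⊤
  [2] ⊤
  [3] ⊤

⊤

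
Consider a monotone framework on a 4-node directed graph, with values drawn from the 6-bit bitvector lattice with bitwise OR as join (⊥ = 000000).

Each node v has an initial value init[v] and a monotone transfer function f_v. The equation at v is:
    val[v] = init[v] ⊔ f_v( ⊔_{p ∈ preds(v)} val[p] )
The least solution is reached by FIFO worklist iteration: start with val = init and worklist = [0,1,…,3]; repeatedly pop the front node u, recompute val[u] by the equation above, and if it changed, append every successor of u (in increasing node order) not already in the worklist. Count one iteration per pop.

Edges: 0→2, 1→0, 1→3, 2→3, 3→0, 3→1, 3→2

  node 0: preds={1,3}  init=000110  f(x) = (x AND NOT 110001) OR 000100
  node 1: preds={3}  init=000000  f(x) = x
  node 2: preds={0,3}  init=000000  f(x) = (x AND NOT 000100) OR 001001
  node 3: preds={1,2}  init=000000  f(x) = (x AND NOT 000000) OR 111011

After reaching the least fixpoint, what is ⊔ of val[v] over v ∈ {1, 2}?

Trace (9 dequeues):
  [1] u=0 | in 000000 | out 000110 | ==
  [2] u=1 | in 000000 | out 000000 | ==
  [3] u=2 | in 000110 | out 001011 | prev 000000 | push {}
  [4] u=3 | in 001011 | out 111011 | prev 000000 | push {0,1,2}
  [5] u=0 | in 111011 | out 001110 | prev 000110 | push {}
  [6] u=1 | in 111011 | out 111011 | prev 000000 | push {0,3}
  [7] u=2 | in 111111 | out 111011 | prev 001011 | push {}
  [8] u=0 | in 111011 | out 001110 | ==
  [9] u=3 | in 111011 | out 111011 | ==

Converged values:
  [0] 001110
  [1] 111011
  [2] 111011
  [3] 111011

111011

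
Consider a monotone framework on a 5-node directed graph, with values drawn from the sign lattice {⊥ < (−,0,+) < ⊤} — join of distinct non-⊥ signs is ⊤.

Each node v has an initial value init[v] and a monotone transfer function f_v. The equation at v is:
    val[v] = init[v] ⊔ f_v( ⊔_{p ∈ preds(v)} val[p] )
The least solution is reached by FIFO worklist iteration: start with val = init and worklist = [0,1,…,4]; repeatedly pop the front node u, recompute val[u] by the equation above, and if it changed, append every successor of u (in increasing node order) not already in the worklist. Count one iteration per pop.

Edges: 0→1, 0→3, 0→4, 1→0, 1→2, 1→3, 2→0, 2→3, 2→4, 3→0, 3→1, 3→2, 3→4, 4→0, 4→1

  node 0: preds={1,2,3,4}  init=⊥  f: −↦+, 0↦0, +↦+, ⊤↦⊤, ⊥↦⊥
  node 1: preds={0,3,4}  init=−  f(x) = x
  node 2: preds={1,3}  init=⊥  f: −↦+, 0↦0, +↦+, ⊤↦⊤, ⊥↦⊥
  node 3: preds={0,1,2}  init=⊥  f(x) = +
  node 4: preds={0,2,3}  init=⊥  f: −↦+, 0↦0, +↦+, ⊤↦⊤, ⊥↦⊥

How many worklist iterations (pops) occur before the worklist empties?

10

Trace (10 dequeues):
  [1] u=0 | in − | out + | prev ⊥ | push {}
  [2] u=1 | in + | out ⊤ | prev − | push {0}
  [3] u=2 | in ⊤ | out ⊤ | prev ⊥ | push {}
  [4] u=3 | in ⊤ | out + | prev ⊥ | push {1,2}
  [5] u=4 | in ⊤ | out ⊤ | prev ⊥ | push {}
  [6] u=0 | in ⊤ | out ⊤ | prev + | push {3,4}
  [7] u=1 | in ⊤ | out ⊤ | ==
  [8] u=2 | in ⊤ | out ⊤ | ==
  [9] u=3 | in ⊤ | out + | ==
  [10] u=4 | in ⊤ | out ⊤ | ==

Converged values:
  [0] ⊤
  [1] ⊤
  [2] ⊤
  [3] +
  [4] ⊤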